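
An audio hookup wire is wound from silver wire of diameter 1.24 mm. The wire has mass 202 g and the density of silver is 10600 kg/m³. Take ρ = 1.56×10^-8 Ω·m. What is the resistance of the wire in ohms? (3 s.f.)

A = π(d/2)² = π(6.2000e-04 m)² = 1.2076e-06 m²
L = m/(density·A) = 0.202/(10600×1.2076e-06) = 15.78 m
R = ρL/A = (1.56×10^-8)(15.78)/(1.2076e-06) = 0.204 Ω

0.204 Ω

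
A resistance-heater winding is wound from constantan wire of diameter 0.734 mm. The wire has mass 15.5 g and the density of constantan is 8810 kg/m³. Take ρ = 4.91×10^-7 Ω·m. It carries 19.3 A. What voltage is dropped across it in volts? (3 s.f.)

93.1 V

A = π(d/2)² = π(3.6700e-04 m)² = 4.2314e-07 m²
L = m/(density·A) = 0.0155/(8810×4.2314e-07) = 4.158 m
R = ρL/A = (4.91×10^-7)(4.158)/(4.2314e-07) = 4.825 Ω
V = IR = 19.3 × 4.825 = 93.1 V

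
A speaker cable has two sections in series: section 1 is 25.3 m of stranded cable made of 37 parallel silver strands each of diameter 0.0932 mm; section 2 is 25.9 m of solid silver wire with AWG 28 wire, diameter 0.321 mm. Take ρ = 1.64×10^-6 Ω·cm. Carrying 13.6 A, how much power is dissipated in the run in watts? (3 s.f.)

ρ = 1.64×10^-6 Ω·cm = 1.64×10^-8 Ω·m
Section 1: A_strand = π(4.6600e-05)² = 6.822e-09 m²; R₁ = ρL/(N·A_s) = (1.64×10^-8)(25.3)/(37×6.822e-09) = 1.644 Ω
Section 2: A = π(0.321/2 mm)² = π(1.6050e-04 m)² = 8.093e-08 m²
R₂ = (1.64×10^-8)(25.9)/(8.093e-08) = 5.249 Ω
R = R₁ + R₂ = 6.892 Ω
P = I²R = (13.6)² × 6.892 = 1270 W

1270 W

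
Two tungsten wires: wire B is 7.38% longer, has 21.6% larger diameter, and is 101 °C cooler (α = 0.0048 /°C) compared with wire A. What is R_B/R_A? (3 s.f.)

R ∝ ρL/d² with ρ ∝ (1+αΔT), so R_B/R_A = (1 + 7.38/100) × (1 + 21.6/100)⁻² × (1 − 0.0048×101)
= 1.074 × 0.6763 × 0.5152 = 0.374

0.374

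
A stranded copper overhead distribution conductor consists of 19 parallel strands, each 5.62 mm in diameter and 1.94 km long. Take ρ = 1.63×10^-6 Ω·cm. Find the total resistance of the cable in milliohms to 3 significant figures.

67.1 mΩ

ρ = 1.63×10^-6 Ω·cm = 1.63×10^-8 Ω·m
A_strand = π(2.8100e-03 m)² = 2.481e-05 m²
R_strand = ρL/A = (1.63×10^-8)(1940)/(2.481e-05) = 1.275 Ω
R_total = R_strand/N = 1.275/19 = 67.1 mΩ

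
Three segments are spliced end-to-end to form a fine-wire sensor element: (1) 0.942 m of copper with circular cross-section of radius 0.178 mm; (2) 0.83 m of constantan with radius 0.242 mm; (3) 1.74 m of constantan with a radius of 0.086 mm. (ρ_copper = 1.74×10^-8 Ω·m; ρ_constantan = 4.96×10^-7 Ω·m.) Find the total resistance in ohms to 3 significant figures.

Seg 1: A = πr² = π(1.7800e-04 m)² = 9.954e-08 m²
R_1 = (1.74×10^-8)(0.942)/(9.954e-08) = 0.1647 Ω
Seg 2: A = πr² = π(2.4200e-04 m)² = 1.840e-07 m²
R_2 = (4.96×10^-7)(0.83)/(1.840e-07) = 2.238 Ω
Seg 3: A = πr² = π(8.6000e-05 m)² = 2.324e-08 m²
R_3 = (4.96×10^-7)(1.74)/(2.324e-08) = 37.14 Ω
R_total = R_1 + R_2 + R_3 = 39.5 Ω

39.5 Ω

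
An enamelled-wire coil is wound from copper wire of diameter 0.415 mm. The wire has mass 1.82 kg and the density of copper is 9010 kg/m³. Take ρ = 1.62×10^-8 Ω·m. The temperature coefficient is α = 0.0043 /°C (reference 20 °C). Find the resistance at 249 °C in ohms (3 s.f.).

A = π(d/2)² = π(2.0750e-04 m)² = 1.3527e-07 m²
L = m/(density·A) = 1.82/(9010×1.3527e-07) = 1493 m
R = ρL/A = (1.62×10^-8)(1493)/(1.3527e-07) = 178.9 Ω
R(249 °C) = 178.9 × (1 + 0.0043×229) = 355 Ω

355 Ω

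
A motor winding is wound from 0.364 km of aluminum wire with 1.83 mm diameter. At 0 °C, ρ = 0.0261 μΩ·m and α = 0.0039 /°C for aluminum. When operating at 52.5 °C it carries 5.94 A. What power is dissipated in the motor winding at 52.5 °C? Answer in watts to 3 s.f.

154 W

ρ = 0.0261 μΩ·m = 2.61×10^-8 Ω·m
A = π(d/2)² = π(9.1500e-04 m)² = 2.630e-06 m²
R₍0₎ = ρL/A = (2.61×10^-8)(364)/(2.630e-06) = 3.612 Ω
R₍52.5₎ = R₍0₎(1 + αΔT) = 3.612 × (1 + 0.0039×52.5) = 4.352 Ω
P = I²R = (5.94)² × 4.352 = 154 W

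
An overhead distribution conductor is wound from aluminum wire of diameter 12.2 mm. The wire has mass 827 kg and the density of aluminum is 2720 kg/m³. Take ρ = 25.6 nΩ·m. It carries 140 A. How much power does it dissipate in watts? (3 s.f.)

11200 W

ρ = 25.6 nΩ·m = 2.56×10^-8 Ω·m
A = π(d/2)² = π(6.1000e-03 m)² = 1.1690e-04 m²
L = m/(density·A) = 827/(2720×1.1690e-04) = 2601 m
R = ρL/A = (2.56×10^-8)(2601)/(1.1690e-04) = 0.5696 Ω
P = I²R = (140)² × 0.5696 = 11200 W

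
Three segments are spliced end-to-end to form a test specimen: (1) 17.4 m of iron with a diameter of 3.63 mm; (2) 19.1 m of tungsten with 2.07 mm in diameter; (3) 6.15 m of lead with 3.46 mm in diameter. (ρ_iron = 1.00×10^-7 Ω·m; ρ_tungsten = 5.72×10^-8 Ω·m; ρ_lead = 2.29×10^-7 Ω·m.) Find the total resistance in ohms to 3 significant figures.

Seg 1: A = π(d/2)² = π(1.8150e-03 m)² = 1.035e-05 m²
R_1 = (1.00×10^-7)(17.4)/(1.035e-05) = 0.1681 Ω
Seg 2: A = π(d/2)² = π(1.0350e-03 m)² = 3.365e-06 m²
R_2 = (5.72×10^-8)(19.1)/(3.365e-06) = 0.3246 Ω
Seg 3: A = π(d/2)² = π(1.7300e-03 m)² = 9.402e-06 m²
R_3 = (2.29×10^-7)(6.15)/(9.402e-06) = 0.1498 Ω
R_total = R_1 + R_2 + R_3 = 0.643 Ω

0.643 Ω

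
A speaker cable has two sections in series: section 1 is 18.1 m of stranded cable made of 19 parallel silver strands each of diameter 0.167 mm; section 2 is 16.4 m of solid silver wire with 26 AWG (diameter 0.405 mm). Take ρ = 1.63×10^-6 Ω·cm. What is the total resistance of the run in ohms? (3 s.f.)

2.78 Ω

ρ = 1.63×10^-6 Ω·cm = 1.63×10^-8 Ω·m
Section 1: A_strand = π(8.3500e-05)² = 2.190e-08 m²; R₁ = ρL/(N·A_s) = (1.63×10^-8)(18.1)/(19×2.190e-08) = 0.7089 Ω
Section 2: A = π(0.405/2 mm)² = π(2.0250e-04 m)² = 1.288e-07 m²
R₂ = (1.63×10^-8)(16.4)/(1.288e-07) = 2.075 Ω
R = R₁ + R₂ = 2.78 Ω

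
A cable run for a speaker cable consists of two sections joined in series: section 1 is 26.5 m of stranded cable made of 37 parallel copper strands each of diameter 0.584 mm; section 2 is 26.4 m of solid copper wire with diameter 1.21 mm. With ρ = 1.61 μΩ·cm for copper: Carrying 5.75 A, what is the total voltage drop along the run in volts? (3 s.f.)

2.37 V

ρ = 1.61 μΩ·cm = 1.61×10^-8 Ω·m
Section 1: A_strand = π(2.9200e-04)² = 2.679e-07 m²; R₁ = ρL/(N·A_s) = (1.61×10^-8)(26.5)/(37×2.679e-07) = 0.04305 Ω
Section 2: A = π(d/2)² = π(6.0500e-04 m)² = 1.150e-06 m²
R₂ = (1.61×10^-8)(26.4)/(1.150e-06) = 0.3696 Ω
R = R₁ + R₂ = 0.4127 Ω
V = IR = 5.75 × 0.4127 = 2.37 V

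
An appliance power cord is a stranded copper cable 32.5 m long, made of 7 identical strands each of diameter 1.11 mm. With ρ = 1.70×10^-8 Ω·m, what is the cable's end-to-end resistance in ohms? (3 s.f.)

A_strand = π(5.5500e-04 m)² = 9.677e-07 m²
R_strand = ρL/A = (1.70×10^-8)(32.5)/(9.677e-07) = 0.5709 Ω
R_total = R_strand/N = 0.5709/7 = 0.0816 Ω

0.0816 Ω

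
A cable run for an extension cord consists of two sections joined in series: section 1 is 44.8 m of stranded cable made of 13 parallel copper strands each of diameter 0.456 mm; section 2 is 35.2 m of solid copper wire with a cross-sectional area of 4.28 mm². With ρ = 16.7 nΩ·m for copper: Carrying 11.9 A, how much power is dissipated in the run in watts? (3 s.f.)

ρ = 16.7 nΩ·m = 1.67×10^-8 Ω·m
Section 1: A_strand = π(2.2800e-04)² = 1.633e-07 m²; R₁ = ρL/(N·A_s) = (1.67×10^-8)(44.8)/(13×1.633e-07) = 0.3524 Ω
Section 2: A = 4.28 mm² = 4.280e-06 m²
R₂ = (1.67×10^-8)(35.2)/(4.280e-06) = 0.1373 Ω
R = R₁ + R₂ = 0.4897 Ω
P = I²R = (11.9)² × 0.4897 = 69.4 W

69.4 W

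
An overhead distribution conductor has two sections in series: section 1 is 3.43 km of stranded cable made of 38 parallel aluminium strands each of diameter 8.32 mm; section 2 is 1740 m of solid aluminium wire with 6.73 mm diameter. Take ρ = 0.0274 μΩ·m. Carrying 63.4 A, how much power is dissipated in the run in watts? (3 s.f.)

5570 W

ρ = 0.0274 μΩ·m = 2.74×10^-8 Ω·m
Section 1: A_strand = π(4.1600e-03)² = 5.437e-05 m²; R₁ = ρL/(N·A_s) = (2.74×10^-8)(3430)/(38×5.437e-05) = 0.04549 Ω
Section 2: A = π(d/2)² = π(3.3650e-03 m)² = 3.557e-05 m²
R₂ = (2.74×10^-8)(1740)/(3.557e-05) = 1.34 Ω
R = R₁ + R₂ = 1.386 Ω
P = I²R = (63.4)² × 1.386 = 5570 W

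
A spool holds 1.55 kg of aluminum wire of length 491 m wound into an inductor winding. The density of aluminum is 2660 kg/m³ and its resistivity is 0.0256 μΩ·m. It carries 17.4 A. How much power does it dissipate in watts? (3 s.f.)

3210 W

ρ = 0.0256 μΩ·m = 2.56×10^-8 Ω·m
A = m/(density·L) = 1.55/(2660×491) = 1.1868e-06 m²
R = ρL/A = (2.56×10^-8)(491)/(1.1868e-06) = 10.59 Ω
P = I²R = (17.4)² × 10.59 = 3210 W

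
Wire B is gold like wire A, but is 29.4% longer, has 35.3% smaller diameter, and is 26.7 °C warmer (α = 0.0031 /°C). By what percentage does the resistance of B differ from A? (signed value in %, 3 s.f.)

R ∝ ρL/d² with ρ ∝ (1+αΔT), so R_B/R_A = (1 + 29.4/100) × (1 − 35.3/100)⁻² × (1 + 0.0031×26.7)
= 1.294 × 2.389 × 1.083 = 3.347
(R_B − R_A)/R_A = 3.347 − 1 = 235%

235%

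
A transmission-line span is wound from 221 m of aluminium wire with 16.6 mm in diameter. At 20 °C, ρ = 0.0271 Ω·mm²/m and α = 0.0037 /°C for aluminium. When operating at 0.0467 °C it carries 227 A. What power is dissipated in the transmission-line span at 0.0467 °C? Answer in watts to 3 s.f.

ρ = 0.0271 Ω·mm²/m = 2.71×10^-8 Ω·m
A = π(d/2)² = π(8.3000e-03 m)² = 2.164e-04 m²
R₍20₎ = ρL/A = (2.71×10^-8)(221)/(2.164e-04) = 0.02767 Ω
R₍0.0467₎ = R₍20₎(1 + αΔT) = 0.02767 × (1 + 0.0037×-19.9) = 0.02563 Ω
P = I²R = (227)² × 0.02563 = 1320 W

1320 W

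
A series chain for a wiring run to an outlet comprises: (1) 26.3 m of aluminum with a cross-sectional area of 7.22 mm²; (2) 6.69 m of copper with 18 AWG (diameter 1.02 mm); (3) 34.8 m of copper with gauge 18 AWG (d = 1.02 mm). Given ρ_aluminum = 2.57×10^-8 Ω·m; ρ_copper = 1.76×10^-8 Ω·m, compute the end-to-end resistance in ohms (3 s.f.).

Seg 1: A = 7.22 mm² = 7.220e-06 m²
R_1 = (2.57×10^-8)(26.3)/(7.220e-06) = 0.09362 Ω
Seg 2: A = π(1.02/2 mm)² = π(5.1000e-04 m)² = 8.171e-07 m²
R_2 = (1.76×10^-8)(6.69)/(8.171e-07) = 0.1441 Ω
Seg 3: A = π(1.02/2 mm)² = π(5.1000e-04 m)² = 8.171e-07 m²
R_3 = (1.76×10^-8)(34.8)/(8.171e-07) = 0.7496 Ω
R_total = R_1 + R_2 + R_3 = 0.987 Ω

0.987 Ω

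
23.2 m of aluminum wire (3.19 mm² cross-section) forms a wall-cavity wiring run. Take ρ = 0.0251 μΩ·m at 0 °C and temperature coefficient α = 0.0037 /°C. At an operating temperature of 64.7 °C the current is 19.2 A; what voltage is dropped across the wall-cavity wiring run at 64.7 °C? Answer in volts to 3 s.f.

4.34 V

ρ = 0.0251 μΩ·m = 2.51×10^-8 Ω·m
A = 3.19 mm² = 3.190e-06 m²
R₍0₎ = ρL/A = (2.51×10^-8)(23.2)/(3.190e-06) = 0.1825 Ω
R₍64.7₎ = R₍0₎(1 + αΔT) = 0.1825 × (1 + 0.0037×64.7) = 0.2262 Ω
V = IR = 19.2 × 0.2262 = 4.34 V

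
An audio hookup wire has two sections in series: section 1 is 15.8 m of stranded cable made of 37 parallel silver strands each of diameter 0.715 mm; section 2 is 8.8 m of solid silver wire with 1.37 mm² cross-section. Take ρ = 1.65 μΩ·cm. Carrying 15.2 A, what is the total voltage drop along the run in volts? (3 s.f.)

1.88 V

ρ = 1.65 μΩ·cm = 1.65×10^-8 Ω·m
Section 1: A_strand = π(3.5750e-04)² = 4.015e-07 m²; R₁ = ρL/(N·A_s) = (1.65×10^-8)(15.8)/(37×4.015e-07) = 0.01755 Ω
Section 2: A = 1.37 mm² = 1.370e-06 m²
R₂ = (1.65×10^-8)(8.8)/(1.370e-06) = 0.106 Ω
R = R₁ + R₂ = 0.1235 Ω
V = IR = 15.2 × 0.1235 = 1.88 V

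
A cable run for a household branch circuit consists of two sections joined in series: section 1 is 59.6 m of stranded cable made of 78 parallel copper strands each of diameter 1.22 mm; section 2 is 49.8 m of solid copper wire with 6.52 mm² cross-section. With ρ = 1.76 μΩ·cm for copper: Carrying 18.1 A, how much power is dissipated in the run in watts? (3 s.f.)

ρ = 1.76 μΩ·cm = 1.76×10^-8 Ω·m
Section 1: A_strand = π(6.1000e-04)² = 1.169e-06 m²; R₁ = ρL/(N·A_s) = (1.76×10^-8)(59.6)/(78×1.169e-06) = 0.0115 Ω
Section 2: A = 6.52 mm² = 6.520e-06 m²
R₂ = (1.76×10^-8)(49.8)/(6.520e-06) = 0.1344 Ω
R = R₁ + R₂ = 0.1459 Ω
P = I²R = (18.1)² × 0.1459 = 47.8 W

47.8 W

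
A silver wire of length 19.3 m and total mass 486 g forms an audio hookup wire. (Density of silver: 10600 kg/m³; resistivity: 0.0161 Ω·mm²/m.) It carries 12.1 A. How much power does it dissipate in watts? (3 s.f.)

ρ = 0.0161 Ω·mm²/m = 1.61×10^-8 Ω·m
A = m/(density·L) = 0.486/(10600×19.3) = 2.3756e-06 m²
R = ρL/A = (1.61×10^-8)(19.3)/(2.3756e-06) = 0.1308 Ω
P = I²R = (12.1)² × 0.1308 = 19.2 W

19.2 W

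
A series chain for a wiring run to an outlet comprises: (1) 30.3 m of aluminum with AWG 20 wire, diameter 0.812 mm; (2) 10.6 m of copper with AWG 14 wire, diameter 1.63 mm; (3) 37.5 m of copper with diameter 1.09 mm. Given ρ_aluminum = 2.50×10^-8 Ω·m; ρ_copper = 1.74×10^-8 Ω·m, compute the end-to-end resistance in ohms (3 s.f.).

Seg 1: A = π(0.812/2 mm)² = π(4.0600e-04 m)² = 5.178e-07 m²
R_1 = (2.50×10^-8)(30.3)/(5.178e-07) = 1.463 Ω
Seg 2: A = π(1.63/2 mm)² = π(8.1500e-04 m)² = 2.087e-06 m²
R_2 = (1.74×10^-8)(10.6)/(2.087e-06) = 0.08839 Ω
Seg 3: A = π(d/2)² = π(5.4500e-04 m)² = 9.331e-07 m²
R_3 = (1.74×10^-8)(37.5)/(9.331e-07) = 0.6993 Ω
R_total = R_1 + R_2 + R_3 = 2.25 Ω

2.25 Ω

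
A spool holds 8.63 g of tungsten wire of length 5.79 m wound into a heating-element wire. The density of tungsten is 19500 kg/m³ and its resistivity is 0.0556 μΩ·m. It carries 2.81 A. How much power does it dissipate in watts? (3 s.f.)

33.3 W

ρ = 0.0556 μΩ·m = 5.56×10^-8 Ω·m
A = m/(density·L) = 0.00863/(19500×5.79) = 7.6436e-08 m²
R = ρL/A = (5.56×10^-8)(5.79)/(7.6436e-08) = 4.212 Ω
P = I²R = (2.81)² × 4.212 = 33.3 W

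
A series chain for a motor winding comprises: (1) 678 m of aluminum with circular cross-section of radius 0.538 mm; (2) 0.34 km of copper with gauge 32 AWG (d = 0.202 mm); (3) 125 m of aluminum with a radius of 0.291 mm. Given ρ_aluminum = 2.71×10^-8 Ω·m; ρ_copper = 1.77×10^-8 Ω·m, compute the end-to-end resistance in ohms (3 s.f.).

Seg 1: A = πr² = π(5.3800e-04 m)² = 9.093e-07 m²
R_1 = (2.71×10^-8)(678)/(9.093e-07) = 20.21 Ω
Seg 2: A = π(0.202/2 mm)² = π(1.0100e-04 m)² = 3.205e-08 m²
R_2 = (1.77×10^-8)(340)/(3.205e-08) = 187.8 Ω
Seg 3: A = πr² = π(2.9100e-04 m)² = 2.660e-07 m²
R_3 = (2.71×10^-8)(125)/(2.660e-07) = 12.73 Ω
R_total = R_1 + R_2 + R_3 = 221 Ω

221 Ω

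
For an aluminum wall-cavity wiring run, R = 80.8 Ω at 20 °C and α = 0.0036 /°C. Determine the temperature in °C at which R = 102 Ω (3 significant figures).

R = R₀(1 + α(T − T₀)) ⇒ T = T₀ + (R/R₀ − 1)/α
T = 20 + (102/80.8 − 1)/0.0036 = 20 + (0.2624)/0.0036 = 92.9 °C

92.9 °C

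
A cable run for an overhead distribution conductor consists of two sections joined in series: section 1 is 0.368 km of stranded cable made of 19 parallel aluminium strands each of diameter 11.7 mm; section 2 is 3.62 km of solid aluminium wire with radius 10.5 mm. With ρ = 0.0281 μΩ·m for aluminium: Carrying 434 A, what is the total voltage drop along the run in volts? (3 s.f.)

ρ = 0.0281 μΩ·m = 2.81×10^-8 Ω·m
Section 1: A_strand = π(5.8500e-03)² = 1.075e-04 m²; R₁ = ρL/(N·A_s) = (2.81×10^-8)(368)/(19×1.075e-04) = 0.005062 Ω
Section 2: A = πr² = π(1.0500e-02 m)² = 3.464e-04 m²
R₂ = (2.81×10^-8)(3620)/(3.464e-04) = 0.2937 Ω
R = R₁ + R₂ = 0.2988 Ω
V = IR = 434 × 0.2988 = 130 V

130 V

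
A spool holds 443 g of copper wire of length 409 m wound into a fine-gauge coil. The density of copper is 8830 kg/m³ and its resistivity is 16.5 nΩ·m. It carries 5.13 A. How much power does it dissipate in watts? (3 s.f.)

1450 W

ρ = 16.5 nΩ·m = 1.65×10^-8 Ω·m
A = m/(density·L) = 0.443/(8830×409) = 1.2266e-07 m²
R = ρL/A = (1.65×10^-8)(409)/(1.2266e-07) = 55.02 Ω
P = I²R = (5.13)² × 55.02 = 1450 W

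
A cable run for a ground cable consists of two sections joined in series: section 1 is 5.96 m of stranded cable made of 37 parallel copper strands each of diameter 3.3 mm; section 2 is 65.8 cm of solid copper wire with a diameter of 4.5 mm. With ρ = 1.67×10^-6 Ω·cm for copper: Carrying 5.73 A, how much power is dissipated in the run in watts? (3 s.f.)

0.0330 W

ρ = 1.67×10^-6 Ω·cm = 1.67×10^-8 Ω·m
Section 1: A_strand = π(1.6500e-03)² = 8.553e-06 m²; R₁ = ρL/(N·A_s) = (1.67×10^-8)(5.96)/(37×8.553e-06) = 3.145×10^-4 Ω
Section 2: A = π(d/2)² = π(2.2500e-03 m)² = 1.590e-05 m²
R₂ = (1.67×10^-8)(0.658)/(1.590e-05) = 6.909×10^-4 Ω
R = R₁ + R₂ = 0.001005 Ω
P = I²R = (5.73)² × 0.001005 = 0.0330 W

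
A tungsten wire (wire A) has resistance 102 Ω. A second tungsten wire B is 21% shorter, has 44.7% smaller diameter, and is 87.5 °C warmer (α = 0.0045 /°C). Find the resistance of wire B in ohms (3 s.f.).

367 Ω

R ∝ ρL/d² with ρ ∝ (1+αΔT), so R_B/R_A = (1 − 21/100) × (1 − 44.7/100)⁻² × (1 + 0.0045×87.5)
= 0.79 × 3.27 × 1.394 = 3.6
R_B = 3.6 × 102 = 367 Ω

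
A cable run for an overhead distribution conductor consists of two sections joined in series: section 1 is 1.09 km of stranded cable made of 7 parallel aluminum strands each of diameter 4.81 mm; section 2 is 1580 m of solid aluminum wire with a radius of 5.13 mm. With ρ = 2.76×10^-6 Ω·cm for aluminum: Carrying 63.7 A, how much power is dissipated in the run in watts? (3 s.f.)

3100 W

ρ = 2.76×10^-6 Ω·cm = 2.76×10^-8 Ω·m
Section 1: A_strand = π(2.4050e-03)² = 1.817e-05 m²; R₁ = ρL/(N·A_s) = (2.76×10^-8)(1090)/(7×1.817e-05) = 0.2365 Ω
Section 2: A = πr² = π(5.1300e-03 m)² = 8.268e-05 m²
R₂ = (2.76×10^-8)(1580)/(8.268e-05) = 0.5275 Ω
R = R₁ + R₂ = 0.764 Ω
P = I²R = (63.7)² × 0.764 = 3100 W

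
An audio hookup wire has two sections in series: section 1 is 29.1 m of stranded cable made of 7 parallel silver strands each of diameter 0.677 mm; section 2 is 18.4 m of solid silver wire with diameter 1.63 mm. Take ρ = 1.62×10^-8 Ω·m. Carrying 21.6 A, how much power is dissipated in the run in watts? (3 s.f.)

154 W

Section 1: A_strand = π(3.3850e-04)² = 3.600e-07 m²; R₁ = ρL/(N·A_s) = (1.62×10^-8)(29.1)/(7×3.600e-07) = 0.1871 Ω
Section 2: A = π(d/2)² = π(8.1500e-04 m)² = 2.087e-06 m²
R₂ = (1.62×10^-8)(18.4)/(2.087e-06) = 0.1428 Ω
R = R₁ + R₂ = 0.3299 Ω
P = I²R = (21.6)² × 0.3299 = 154 W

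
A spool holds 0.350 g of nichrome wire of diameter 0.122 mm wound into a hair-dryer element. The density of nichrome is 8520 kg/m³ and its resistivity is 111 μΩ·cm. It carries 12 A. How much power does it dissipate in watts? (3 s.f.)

48100 W

ρ = 111 μΩ·cm = 1.11×10^-6 Ω·m
A = π(d/2)² = π(6.1000e-05 m)² = 1.1690e-08 m²
L = m/(density·A) = 3.500×10^-4/(8520×1.1690e-08) = 3.514 m
R = ρL/A = (1.11×10^-6)(3.514)/(1.1690e-08) = 333.7 Ω
P = I²R = (12)² × 333.7 = 48100 W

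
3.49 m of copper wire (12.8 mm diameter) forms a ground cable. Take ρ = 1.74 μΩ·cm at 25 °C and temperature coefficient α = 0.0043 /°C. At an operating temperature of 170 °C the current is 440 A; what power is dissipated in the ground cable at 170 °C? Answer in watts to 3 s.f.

ρ = 1.74 μΩ·cm = 1.74×10^-8 Ω·m
A = π(d/2)² = π(6.4000e-03 m)² = 1.287e-04 m²
R₍25₎ = ρL/A = (1.74×10^-8)(3.49)/(1.287e-04) = 4.719×10^-4 Ω
R₍170₎ = R₍25₎(1 + αΔT) = 4.719×10^-4 × (1 + 0.0043×145) = 7.662×10^-4 Ω
P = I²R = (440)² × 7.662×10^-4 = 148 W

148 W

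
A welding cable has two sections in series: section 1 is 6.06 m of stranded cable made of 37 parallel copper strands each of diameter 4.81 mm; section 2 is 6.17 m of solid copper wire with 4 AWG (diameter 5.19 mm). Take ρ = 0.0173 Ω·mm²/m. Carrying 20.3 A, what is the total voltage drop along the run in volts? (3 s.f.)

ρ = 0.0173 Ω·mm²/m = 1.73×10^-8 Ω·m
Section 1: A_strand = π(2.4050e-03)² = 1.817e-05 m²; R₁ = ρL/(N·A_s) = (1.73×10^-8)(6.06)/(37×1.817e-05) = 1.559×10^-4 Ω
Section 2: A = π(5.19/2 mm)² = π(2.5950e-03 m)² = 2.116e-05 m²
R₂ = (1.73×10^-8)(6.17)/(2.116e-05) = 0.005046 Ω
R = R₁ + R₂ = 0.005201 Ω
V = IR = 20.3 × 0.005201 = 0.106 V

0.106 V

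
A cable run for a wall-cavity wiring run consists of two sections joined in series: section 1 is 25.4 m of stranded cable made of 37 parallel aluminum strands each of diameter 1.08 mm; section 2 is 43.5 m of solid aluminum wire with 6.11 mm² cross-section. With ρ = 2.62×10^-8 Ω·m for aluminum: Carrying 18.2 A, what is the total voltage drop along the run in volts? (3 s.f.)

3.75 V

Section 1: A_strand = π(5.4000e-04)² = 9.161e-07 m²; R₁ = ρL/(N·A_s) = (2.62×10^-8)(25.4)/(37×9.161e-07) = 0.01963 Ω
Section 2: A = 6.11 mm² = 6.110e-06 m²
R₂ = (2.62×10^-8)(43.5)/(6.110e-06) = 0.1865 Ω
R = R₁ + R₂ = 0.2062 Ω
V = IR = 18.2 × 0.2062 = 3.75 V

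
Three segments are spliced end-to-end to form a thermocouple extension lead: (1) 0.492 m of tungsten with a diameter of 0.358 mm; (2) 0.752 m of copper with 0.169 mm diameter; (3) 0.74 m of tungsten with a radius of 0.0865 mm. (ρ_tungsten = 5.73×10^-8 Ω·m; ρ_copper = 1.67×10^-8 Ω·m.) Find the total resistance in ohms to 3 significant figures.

Seg 1: A = π(d/2)² = π(1.7900e-04 m)² = 1.007e-07 m²
R_1 = (5.73×10^-8)(0.492)/(1.007e-07) = 0.2801 Ω
Seg 2: A = π(d/2)² = π(8.4500e-05 m)² = 2.243e-08 m²
R_2 = (1.67×10^-8)(0.752)/(2.243e-08) = 0.5598 Ω
Seg 3: A = πr² = π(8.6500e-05 m)² = 2.351e-08 m²
R_3 = (5.73×10^-8)(0.74)/(2.351e-08) = 1.804 Ω
R_total = R_1 + R_2 + R_3 = 2.64 Ω

2.64 Ω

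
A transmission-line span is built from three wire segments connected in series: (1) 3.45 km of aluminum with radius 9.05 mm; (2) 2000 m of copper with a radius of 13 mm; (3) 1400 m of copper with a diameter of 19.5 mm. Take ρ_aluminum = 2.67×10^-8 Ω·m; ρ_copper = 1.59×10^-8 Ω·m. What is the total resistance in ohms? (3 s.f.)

0.492 Ω

Seg 1: A = πr² = π(9.0500e-03 m)² = 2.573e-04 m²
R_1 = (2.67×10^-8)(3450)/(2.573e-04) = 0.358 Ω
Seg 2: A = πr² = π(1.3000e-02 m)² = 5.309e-04 m²
R_2 = (1.59×10^-8)(2000)/(5.309e-04) = 0.05989 Ω
Seg 3: A = π(d/2)² = π(9.7500e-03 m)² = 2.986e-04 m²
R_3 = (1.59×10^-8)(1400)/(2.986e-04) = 0.07454 Ω
R_total = R_1 + R_2 + R_3 = 0.492 Ω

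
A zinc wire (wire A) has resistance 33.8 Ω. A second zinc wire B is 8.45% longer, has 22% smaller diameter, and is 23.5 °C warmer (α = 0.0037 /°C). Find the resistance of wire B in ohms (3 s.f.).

65.5 Ω

R ∝ ρL/d² with ρ ∝ (1+αΔT), so R_B/R_A = (1 + 8.45/100) × (1 − 22/100)⁻² × (1 + 0.0037×23.5)
= 1.085 × 1.644 × 1.087 = 1.938
R_B = 1.938 × 33.8 = 65.5 Ω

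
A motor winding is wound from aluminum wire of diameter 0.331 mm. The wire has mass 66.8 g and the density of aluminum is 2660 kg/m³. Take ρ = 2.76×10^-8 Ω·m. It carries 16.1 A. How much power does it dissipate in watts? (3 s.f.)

24300 W

A = π(d/2)² = π(1.6550e-04 m)² = 8.6049e-08 m²
L = m/(density·A) = 0.0668/(2660×8.6049e-08) = 291.8 m
R = ρL/A = (2.76×10^-8)(291.8)/(8.6049e-08) = 93.61 Ω
P = I²R = (16.1)² × 93.61 = 24300 W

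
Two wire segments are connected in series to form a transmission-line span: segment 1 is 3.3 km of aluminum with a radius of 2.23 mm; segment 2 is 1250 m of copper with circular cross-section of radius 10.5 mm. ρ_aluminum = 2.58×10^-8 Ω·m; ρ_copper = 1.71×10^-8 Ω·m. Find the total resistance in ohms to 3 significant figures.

5.51 Ω

Segment 1: A = πr² = π(2.2300e-03 m)² = 1.562e-05 m²
R₁ = ρL/A = (2.58×10^-8)(3300)/(1.562e-05) = 5.45 Ω
Segment 2: A = πr² = π(1.0500e-02 m)² = 3.464e-04 m²
R₂ = (1.71×10^-8)(1250)/(3.464e-04) = 0.06171 Ω
R = R₁ + R₂ = 5.51 Ω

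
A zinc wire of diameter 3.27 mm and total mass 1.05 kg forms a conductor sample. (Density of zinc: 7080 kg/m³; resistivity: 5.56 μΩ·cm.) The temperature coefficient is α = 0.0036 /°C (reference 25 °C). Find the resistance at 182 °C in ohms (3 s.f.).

0.183 Ω

ρ = 5.56 μΩ·cm = 5.56×10^-8 Ω·m
A = π(d/2)² = π(1.6350e-03 m)² = 8.3982e-06 m²
L = m/(density·A) = 1.05/(7080×8.3982e-06) = 17.66 m
R = ρL/A = (5.56×10^-8)(17.66)/(8.3982e-06) = 0.1169 Ω
R(182 °C) = 0.1169 × (1 + 0.0036×157) = 0.183 Ω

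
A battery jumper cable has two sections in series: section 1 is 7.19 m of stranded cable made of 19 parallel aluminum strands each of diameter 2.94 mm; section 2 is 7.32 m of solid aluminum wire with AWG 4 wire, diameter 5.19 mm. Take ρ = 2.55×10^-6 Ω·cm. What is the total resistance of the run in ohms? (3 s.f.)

0.0102 Ω

ρ = 2.55×10^-6 Ω·cm = 2.55×10^-8 Ω·m
Section 1: A_strand = π(1.4700e-03)² = 6.789e-06 m²; R₁ = ρL/(N·A_s) = (2.55×10^-8)(7.19)/(19×6.789e-06) = 0.001421 Ω
Section 2: A = π(5.19/2 mm)² = π(2.5950e-03 m)² = 2.116e-05 m²
R₂ = (2.55×10^-8)(7.32)/(2.116e-05) = 0.008823 Ω
R = R₁ + R₂ = 0.0102 Ω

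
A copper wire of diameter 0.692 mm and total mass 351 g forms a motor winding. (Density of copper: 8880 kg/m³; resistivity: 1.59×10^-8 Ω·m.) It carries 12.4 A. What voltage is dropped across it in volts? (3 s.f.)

55.1 V

A = π(d/2)² = π(3.4600e-04 m)² = 3.7610e-07 m²
L = m/(density·A) = 0.351/(8880×3.7610e-07) = 105.1 m
R = ρL/A = (1.59×10^-8)(105.1)/(3.7610e-07) = 4.443 Ω
V = IR = 12.4 × 4.443 = 55.1 V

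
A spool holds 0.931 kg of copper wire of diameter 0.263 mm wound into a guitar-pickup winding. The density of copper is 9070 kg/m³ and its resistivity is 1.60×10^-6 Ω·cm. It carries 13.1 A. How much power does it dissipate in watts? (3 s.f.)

95500 W

ρ = 1.60×10^-6 Ω·cm = 1.60×10^-8 Ω·m
A = π(d/2)² = π(1.3150e-04 m)² = 5.4325e-08 m²
L = m/(density·A) = 0.931/(9070×5.4325e-08) = 1889 m
R = ρL/A = (1.60×10^-8)(1889)/(5.4325e-08) = 556.5 Ω
P = I²R = (13.1)² × 556.5 = 95500 W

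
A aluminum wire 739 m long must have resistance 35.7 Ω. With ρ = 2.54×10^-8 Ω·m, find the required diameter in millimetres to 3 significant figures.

0.818 mm

A = ρL/R = (2.54×10^-8)(739)/(35.7) = 5.258e-07 m²
d = 2√(A/π) = 8.182e-04 m = 0.818 mm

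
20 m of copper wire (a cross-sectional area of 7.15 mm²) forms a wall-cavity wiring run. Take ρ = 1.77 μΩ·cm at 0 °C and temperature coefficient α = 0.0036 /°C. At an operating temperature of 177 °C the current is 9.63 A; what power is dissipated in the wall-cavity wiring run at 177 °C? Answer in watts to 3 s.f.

ρ = 1.77 μΩ·cm = 1.77×10^-8 Ω·m
A = 7.15 mm² = 7.150e-06 m²
R₍0₎ = ρL/A = (1.77×10^-8)(20)/(7.150e-06) = 0.04951 Ω
R₍177₎ = R₍0₎(1 + αΔT) = 0.04951 × (1 + 0.0036×177) = 0.08106 Ω
P = I²R = (9.63)² × 0.08106 = 7.52 W

7.52 W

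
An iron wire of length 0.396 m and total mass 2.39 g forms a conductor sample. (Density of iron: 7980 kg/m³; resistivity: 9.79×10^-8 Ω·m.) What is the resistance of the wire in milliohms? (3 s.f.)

51.3 mΩ

A = m/(density·L) = 0.00239/(7980×0.396) = 7.5631e-07 m²
R = ρL/A = (9.79×10^-8)(0.396)/(7.5631e-07) = 51.3 mΩ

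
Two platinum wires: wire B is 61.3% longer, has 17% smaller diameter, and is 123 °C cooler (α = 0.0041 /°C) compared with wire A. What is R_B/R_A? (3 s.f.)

1.16

R ∝ ρL/d² with ρ ∝ (1+αΔT), so R_B/R_A = (1 + 61.3/100) × (1 − 17/100)⁻² × (1 − 0.0041×123)
= 1.613 × 1.452 × 0.4957 = 1.16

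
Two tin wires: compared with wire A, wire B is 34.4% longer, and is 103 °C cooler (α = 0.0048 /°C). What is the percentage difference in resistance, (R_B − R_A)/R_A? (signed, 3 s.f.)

R ∝ ρL/d² with ρ ∝ (1+αΔT), so R_B/R_A = (1 + 34.4/100) × (1 − 0.0048×103)
= 1.344 × 0.5056 = 0.6795
(R_B − R_A)/R_A = 0.6795 − 1 = -32.0%

-32.0%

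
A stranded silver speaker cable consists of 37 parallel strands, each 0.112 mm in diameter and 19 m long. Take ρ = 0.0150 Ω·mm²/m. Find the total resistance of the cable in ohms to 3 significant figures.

0.782 Ω

ρ = 0.0150 Ω·mm²/m = 1.50×10^-8 Ω·m
A_strand = π(5.6000e-05 m)² = 9.852e-09 m²
R_strand = ρL/A = (1.50×10^-8)(19)/(9.852e-09) = 28.93 Ω
R_total = R_strand/N = 28.93/37 = 0.782 Ω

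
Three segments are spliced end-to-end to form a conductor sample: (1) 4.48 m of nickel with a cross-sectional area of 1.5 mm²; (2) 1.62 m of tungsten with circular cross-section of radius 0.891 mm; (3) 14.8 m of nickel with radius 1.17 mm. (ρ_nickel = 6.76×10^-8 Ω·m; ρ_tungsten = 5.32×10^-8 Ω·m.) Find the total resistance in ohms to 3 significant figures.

0.469 Ω

Seg 1: A = 1.5 mm² = 1.500e-06 m²
R_1 = (6.76×10^-8)(4.48)/(1.500e-06) = 0.2019 Ω
Seg 2: A = πr² = π(8.9100e-04 m)² = 2.494e-06 m²
R_2 = (5.32×10^-8)(1.62)/(2.494e-06) = 0.03456 Ω
Seg 3: A = πr² = π(1.1700e-03 m)² = 4.301e-06 m²
R_3 = (6.76×10^-8)(14.8)/(4.301e-06) = 0.2326 Ω
R_total = R_1 + R_2 + R_3 = 0.469 Ω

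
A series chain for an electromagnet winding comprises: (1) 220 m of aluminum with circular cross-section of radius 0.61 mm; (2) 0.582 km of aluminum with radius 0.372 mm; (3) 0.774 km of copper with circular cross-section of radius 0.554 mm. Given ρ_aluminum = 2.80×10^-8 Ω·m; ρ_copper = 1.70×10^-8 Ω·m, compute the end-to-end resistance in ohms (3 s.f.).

56.4 Ω

Seg 1: A = πr² = π(6.1000e-04 m)² = 1.169e-06 m²
R_1 = (2.80×10^-8)(220)/(1.169e-06) = 5.27 Ω
Seg 2: A = πr² = π(3.7200e-04 m)² = 4.347e-07 m²
R_2 = (2.80×10^-8)(582)/(4.347e-07) = 37.48 Ω
Seg 3: A = πr² = π(5.5400e-04 m)² = 9.642e-07 m²
R_3 = (1.70×10^-8)(774)/(9.642e-07) = 13.65 Ω
R_total = R_1 + R_2 + R_3 = 56.4 Ω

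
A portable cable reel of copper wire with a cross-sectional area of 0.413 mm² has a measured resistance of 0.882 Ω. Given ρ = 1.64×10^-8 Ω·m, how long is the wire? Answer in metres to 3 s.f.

A = 0.413 mm² = 4.130e-07 m²
L = RA/ρ = (0.882)(4.130e-07)/(1.64×10^-8) = 22.2 m

22.2 m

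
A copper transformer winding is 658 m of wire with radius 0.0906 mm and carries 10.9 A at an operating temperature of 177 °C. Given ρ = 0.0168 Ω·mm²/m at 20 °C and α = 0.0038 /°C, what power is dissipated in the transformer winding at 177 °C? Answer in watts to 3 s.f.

ρ = 0.0168 Ω·mm²/m = 1.68×10^-8 Ω·m
A = πr² = π(9.0600e-05 m)² = 2.579e-08 m²
R₍20₎ = ρL/A = (1.68×10^-8)(658)/(2.579e-08) = 428.7 Ω
R₍177₎ = R₍20₎(1 + αΔT) = 428.7 × (1 + 0.0038×157) = 684.4 Ω
P = I²R = (10.9)² × 684.4 = 81300 W

81300 W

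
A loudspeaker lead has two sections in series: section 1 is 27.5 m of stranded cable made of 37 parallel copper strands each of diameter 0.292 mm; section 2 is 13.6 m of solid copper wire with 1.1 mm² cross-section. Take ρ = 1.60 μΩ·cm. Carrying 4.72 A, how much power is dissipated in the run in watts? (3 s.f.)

ρ = 1.60 μΩ·cm = 1.60×10^-8 Ω·m
Section 1: A_strand = π(1.4600e-04)² = 6.697e-08 m²; R₁ = ρL/(N·A_s) = (1.60×10^-8)(27.5)/(37×6.697e-08) = 0.1776 Ω
Section 2: A = 1.1 mm² = 1.100e-06 m²
R₂ = (1.60×10^-8)(13.6)/(1.100e-06) = 0.1978 Ω
R = R₁ + R₂ = 0.3754 Ω
P = I²R = (4.72)² × 0.3754 = 8.36 W

8.36 W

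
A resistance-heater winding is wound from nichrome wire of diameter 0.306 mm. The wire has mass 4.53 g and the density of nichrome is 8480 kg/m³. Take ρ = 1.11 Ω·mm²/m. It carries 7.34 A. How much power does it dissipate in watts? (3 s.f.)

5910 W

ρ = 1.11 Ω·mm²/m = 1.11×10^-6 Ω·m
A = π(d/2)² = π(1.5300e-04 m)² = 7.3542e-08 m²
L = m/(density·A) = 0.00453/(8480×7.3542e-08) = 7.264 m
R = ρL/A = (1.11×10^-6)(7.264)/(7.3542e-08) = 109.6 Ω
P = I²R = (7.34)² × 109.6 = 5910 W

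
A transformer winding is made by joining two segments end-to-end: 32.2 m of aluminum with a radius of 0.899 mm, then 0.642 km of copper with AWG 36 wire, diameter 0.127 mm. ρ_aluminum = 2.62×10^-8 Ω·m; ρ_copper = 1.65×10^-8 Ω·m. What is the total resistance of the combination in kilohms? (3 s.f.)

Segment 1: A = πr² = π(8.9900e-04 m)² = 2.539e-06 m²
R₁ = ρL/A = (2.62×10^-8)(32.2)/(2.539e-06) = 0.3323 Ω
Segment 2: A = π(0.127/2 mm)² = π(6.3500e-05 m)² = 1.267e-08 m²
R₂ = (1.65×10^-8)(642)/(1.267e-08) = 836.2 Ω
R = R₁ + R₂ = 0.837 kΩ

0.837 kΩ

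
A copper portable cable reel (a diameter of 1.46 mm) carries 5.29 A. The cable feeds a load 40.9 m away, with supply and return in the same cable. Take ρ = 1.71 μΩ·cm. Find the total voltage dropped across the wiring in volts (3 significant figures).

4.42 V

ρ = 1.71 μΩ·cm = 1.71×10^-8 Ω·m
A = π(d/2)² = π(7.3000e-04 m)² = 1.674e-06 m²
Total conductor length (both ways) L = 2 × 40.9 = 81.8 m
R = ρL/A = (1.71×10^-8)(81.8)/(1.674e-06) = 0.8355 Ω
V = IR = 5.29 × 0.8355 = 4.42 V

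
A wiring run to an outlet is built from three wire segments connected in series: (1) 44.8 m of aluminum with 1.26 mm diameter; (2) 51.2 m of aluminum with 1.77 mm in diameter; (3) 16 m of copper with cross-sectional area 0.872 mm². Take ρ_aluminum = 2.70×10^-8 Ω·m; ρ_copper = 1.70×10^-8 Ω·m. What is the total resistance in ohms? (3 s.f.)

1.84 Ω

Seg 1: A = π(d/2)² = π(6.3000e-04 m)² = 1.247e-06 m²
R_1 = (2.70×10^-8)(44.8)/(1.247e-06) = 0.9701 Ω
Seg 2: A = π(d/2)² = π(8.8500e-04 m)² = 2.461e-06 m²
R_2 = (2.70×10^-8)(51.2)/(2.461e-06) = 0.5618 Ω
Seg 3: A = 0.872 mm² = 8.720e-07 m²
R_3 = (1.70×10^-8)(16)/(8.720e-07) = 0.3119 Ω
R_total = R_1 + R_2 + R_3 = 1.84 Ω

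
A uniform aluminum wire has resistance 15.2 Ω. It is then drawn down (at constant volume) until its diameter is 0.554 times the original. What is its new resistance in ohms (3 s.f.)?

Volume constant ⇒ L' = L/r² with r = 0.554. R' = ρL'/A' = ρ(L/r²)/(πr²d₀²/4) = R/r⁴.
R' = 10.62 × 15.2 = 161 Ω

161 Ω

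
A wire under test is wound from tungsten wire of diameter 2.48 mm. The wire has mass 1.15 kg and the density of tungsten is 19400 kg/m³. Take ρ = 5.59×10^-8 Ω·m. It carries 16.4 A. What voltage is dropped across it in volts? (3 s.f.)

2.33 V

A = π(d/2)² = π(1.2400e-03 m)² = 4.8305e-06 m²
L = m/(density·A) = 1.15/(19400×4.8305e-06) = 12.27 m
R = ρL/A = (5.59×10^-8)(12.27)/(4.8305e-06) = 0.142 Ω
V = IR = 16.4 × 0.142 = 2.33 V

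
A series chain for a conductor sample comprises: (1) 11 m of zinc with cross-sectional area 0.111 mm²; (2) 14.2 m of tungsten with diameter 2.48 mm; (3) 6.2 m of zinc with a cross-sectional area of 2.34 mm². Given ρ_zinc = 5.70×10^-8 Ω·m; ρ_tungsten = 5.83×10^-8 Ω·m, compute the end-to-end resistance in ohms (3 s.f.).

5.97 Ω

Seg 1: A = 0.111 mm² = 1.110e-07 m²
R_1 = (5.70×10^-8)(11)/(1.110e-07) = 5.649 Ω
Seg 2: A = π(d/2)² = π(1.2400e-03 m)² = 4.831e-06 m²
R_2 = (5.83×10^-8)(14.2)/(4.831e-06) = 0.1714 Ω
Seg 3: A = 2.34 mm² = 2.340e-06 m²
R_3 = (5.70×10^-8)(6.2)/(2.340e-06) = 0.151 Ω
R_total = R_1 + R_2 + R_3 = 5.97 Ω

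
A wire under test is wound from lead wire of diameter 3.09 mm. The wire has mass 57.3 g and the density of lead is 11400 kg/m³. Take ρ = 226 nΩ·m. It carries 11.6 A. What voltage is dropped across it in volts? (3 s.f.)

0.234 V

ρ = 226 nΩ·m = 2.26×10^-7 Ω·m
A = π(d/2)² = π(1.5450e-03 m)² = 7.4991e-06 m²
L = m/(density·A) = 0.0573/(11400×7.4991e-06) = 0.6703 m
R = ρL/A = (2.26×10^-7)(0.6703)/(7.4991e-06) = 0.0202 Ω
V = IR = 11.6 × 0.0202 = 0.234 V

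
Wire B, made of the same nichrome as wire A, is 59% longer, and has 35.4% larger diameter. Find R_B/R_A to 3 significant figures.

R ∝ L/d², so R_B/R_A = (1 + 59/100) × (1 + 35.4/100)⁻²
= 1.59 × 0.5455 = 0.867

0.867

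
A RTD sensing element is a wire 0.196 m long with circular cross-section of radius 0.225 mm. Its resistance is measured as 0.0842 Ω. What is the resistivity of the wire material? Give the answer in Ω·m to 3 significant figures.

A = πr² = π(2.2500e-04 m)² = 1.590e-07 m²
ρ = RA/L = (0.0842)(1.590e-07)/(0.196) = 6.83×10^-8 Ω·m

6.83×10^-8 Ω·m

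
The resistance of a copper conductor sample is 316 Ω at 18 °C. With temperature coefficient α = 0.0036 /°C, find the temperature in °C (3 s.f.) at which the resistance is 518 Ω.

196 °C

R = R₀(1 + α(T − T₀)) ⇒ T = T₀ + (R/R₀ − 1)/α
T = 18 + (518/316 − 1)/0.0036 = 18 + (0.6392)/0.0036 = 196 °C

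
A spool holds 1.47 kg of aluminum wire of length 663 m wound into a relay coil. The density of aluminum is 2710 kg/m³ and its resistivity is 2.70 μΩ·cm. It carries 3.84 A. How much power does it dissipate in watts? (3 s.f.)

323 W

ρ = 2.70 μΩ·cm = 2.70×10^-8 Ω·m
A = m/(density·L) = 1.47/(2710×663) = 8.1815e-07 m²
R = ρL/A = (2.70×10^-8)(663)/(8.1815e-07) = 21.88 Ω
P = I²R = (3.84)² × 21.88 = 323 W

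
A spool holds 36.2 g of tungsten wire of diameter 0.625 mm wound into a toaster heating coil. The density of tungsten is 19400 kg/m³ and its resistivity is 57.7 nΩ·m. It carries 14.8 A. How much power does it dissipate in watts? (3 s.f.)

ρ = 57.7 nΩ·m = 5.77×10^-8 Ω·m
A = π(d/2)² = π(3.1250e-04 m)² = 3.0680e-07 m²
L = m/(density·A) = 0.0362/(19400×3.0680e-07) = 6.082 m
R = ρL/A = (5.77×10^-8)(6.082)/(3.0680e-07) = 1.144 Ω
P = I²R = (14.8)² × 1.144 = 251 W

251 W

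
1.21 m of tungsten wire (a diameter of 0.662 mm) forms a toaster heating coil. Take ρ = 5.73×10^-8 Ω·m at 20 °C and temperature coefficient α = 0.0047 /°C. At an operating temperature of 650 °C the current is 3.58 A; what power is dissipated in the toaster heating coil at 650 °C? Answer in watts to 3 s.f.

10.2 W

A = π(d/2)² = π(3.3100e-04 m)² = 3.442e-07 m²
R₍20₎ = ρL/A = (5.73×10^-8)(1.21)/(3.442e-07) = 0.2014 Ω
R₍650₎ = R₍20₎(1 + αΔT) = 0.2014 × (1 + 0.0047×630) = 0.7979 Ω
P = I²R = (3.58)² × 0.7979 = 10.2 W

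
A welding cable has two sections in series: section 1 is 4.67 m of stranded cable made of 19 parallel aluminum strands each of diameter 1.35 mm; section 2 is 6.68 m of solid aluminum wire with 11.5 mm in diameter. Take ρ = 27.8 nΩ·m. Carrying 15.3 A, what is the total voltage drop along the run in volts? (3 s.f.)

0.100 V

ρ = 27.8 nΩ·m = 2.78×10^-8 Ω·m
Section 1: A_strand = π(6.7500e-04)² = 1.431e-06 m²; R₁ = ρL/(N·A_s) = (2.78×10^-8)(4.67)/(19×1.431e-06) = 0.004774 Ω
Section 2: A = π(d/2)² = π(5.7500e-03 m)² = 1.039e-04 m²
R₂ = (2.78×10^-8)(6.68)/(1.039e-04) = 0.001788 Ω
R = R₁ + R₂ = 0.006562 Ω
V = IR = 15.3 × 0.006562 = 0.100 V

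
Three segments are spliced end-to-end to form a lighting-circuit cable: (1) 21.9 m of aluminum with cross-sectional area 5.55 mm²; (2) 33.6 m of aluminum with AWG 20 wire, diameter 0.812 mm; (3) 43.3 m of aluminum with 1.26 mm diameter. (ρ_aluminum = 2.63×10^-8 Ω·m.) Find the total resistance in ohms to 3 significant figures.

2.72 Ω

Seg 1: A = 5.55 mm² = 5.550e-06 m²
R_1 = (2.63×10^-8)(21.9)/(5.550e-06) = 0.1038 Ω
Seg 2: A = π(0.812/2 mm)² = π(4.0600e-04 m)² = 5.178e-07 m²
R_2 = (2.63×10^-8)(33.6)/(5.178e-07) = 1.706 Ω
Seg 3: A = π(d/2)² = π(6.3000e-04 m)² = 1.247e-06 m²
R_3 = (2.63×10^-8)(43.3)/(1.247e-06) = 0.9133 Ω
R_total = R_1 + R_2 + R_3 = 2.72 Ω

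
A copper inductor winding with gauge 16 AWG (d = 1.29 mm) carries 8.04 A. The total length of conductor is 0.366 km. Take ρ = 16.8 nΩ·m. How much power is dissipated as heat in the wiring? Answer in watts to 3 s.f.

304 W

ρ = 16.8 nΩ·m = 1.68×10^-8 Ω·m
A = π(1.29/2 mm)² = π(6.4500e-04 m)² = 1.307e-06 m²
R = ρL/A = (1.68×10^-8)(366)/(1.307e-06) = 4.705 Ω
P = I²R = (8.04)² × 4.705 = 304 W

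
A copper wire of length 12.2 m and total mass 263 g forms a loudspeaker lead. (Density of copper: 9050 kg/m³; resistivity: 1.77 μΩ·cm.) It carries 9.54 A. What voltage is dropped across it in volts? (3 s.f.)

ρ = 1.77 μΩ·cm = 1.77×10^-8 Ω·m
A = m/(density·L) = 0.263/(9050×12.2) = 2.3820e-06 m²
R = ρL/A = (1.77×10^-8)(12.2)/(2.3820e-06) = 0.09065 Ω
V = IR = 9.54 × 0.09065 = 0.865 V

0.865 V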